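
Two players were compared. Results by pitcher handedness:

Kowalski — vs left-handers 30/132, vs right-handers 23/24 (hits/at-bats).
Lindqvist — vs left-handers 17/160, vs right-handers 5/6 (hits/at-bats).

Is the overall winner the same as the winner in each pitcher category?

Yes

Vs left-handers: Kowalski 30/132 = 22.7%, Lindqvist 17/160 = 10.6% → Kowalski
Vs right-handers: Kowalski 23/24 = 95.8%, Lindqvist 5/6 = 83.3% → Kowalski
Overall: Kowalski 53/156 = 34.0%, Lindqvist 22/166 = 13.3% → Kowalski
Kowalski wins overall and in every pitcher group — no reversal.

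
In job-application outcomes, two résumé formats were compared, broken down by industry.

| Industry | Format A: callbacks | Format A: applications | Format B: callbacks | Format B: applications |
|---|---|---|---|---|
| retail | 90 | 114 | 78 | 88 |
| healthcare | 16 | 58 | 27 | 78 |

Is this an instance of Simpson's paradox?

Retail: Format A 90/114 = 78.9%, Format B 78/88 = 88.6% → Format B
Healthcare: Format A 16/58 = 27.6%, Format B 27/78 = 34.6% → Format B
Overall: Format A 106/172 = 61.6%, Format B 105/166 = 63.3% → Format B
Format B wins overall and in every industry group — no reversal.

No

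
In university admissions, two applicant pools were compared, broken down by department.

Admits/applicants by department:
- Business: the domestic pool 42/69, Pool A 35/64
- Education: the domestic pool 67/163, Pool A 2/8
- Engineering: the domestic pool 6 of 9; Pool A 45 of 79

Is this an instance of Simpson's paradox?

Yes

Business: the domestic pool 42/69 = 60.9%, Pool A 35/64 = 54.7% → the domestic pool
Education: the domestic pool 67/163 = 41.1%, Pool A 2/8 = 25.0% → the domestic pool
Engineering: the domestic pool 6/9 = 66.7%, Pool A 45/79 = 57.0% → the domestic pool
Overall: the domestic pool 115/241 = 47.7%, Pool A 82/151 = 54.3% → Pool A
The domestic pool wins each department group but Pool A wins overall — the comparison reverses. The domestic pool's applicants skew toward Education, which has a lower base rate.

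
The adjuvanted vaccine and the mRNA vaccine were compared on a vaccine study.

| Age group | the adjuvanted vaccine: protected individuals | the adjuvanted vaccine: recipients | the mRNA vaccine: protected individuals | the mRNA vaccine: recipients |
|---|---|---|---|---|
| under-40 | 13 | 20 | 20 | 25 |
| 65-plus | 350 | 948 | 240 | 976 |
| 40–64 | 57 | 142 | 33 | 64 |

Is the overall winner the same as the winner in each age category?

Under-40: the adjuvanted vaccine 13/20 = 65.0%, the mRNA vaccine 20/25 = 80.0% → the mRNA vaccine
65-plus: the adjuvanted vaccine 350/948 = 36.9%, the mRNA vaccine 240/976 = 24.6% → the adjuvanted vaccine
40–64: the adjuvanted vaccine 57/142 = 40.1%, the mRNA vaccine 33/64 = 51.6% → the mRNA vaccine
Overall: the adjuvanted vaccine 420/1110 = 37.8%, the mRNA vaccine 293/1065 = 27.5% → the adjuvanted vaccine
Neither sweeps: the adjuvanted vaccine wins 1 of 3 groups, the mRNA vaccine wins 2. The adjuvanted vaccine wins overall but not every group — no Simpson reversal.

No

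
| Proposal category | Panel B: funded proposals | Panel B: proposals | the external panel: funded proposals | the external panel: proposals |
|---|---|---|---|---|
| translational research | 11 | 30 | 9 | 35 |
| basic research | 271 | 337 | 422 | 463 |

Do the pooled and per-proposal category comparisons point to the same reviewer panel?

Translational research: Panel B 11/30 = 36.7%, the external panel 9/35 = 25.7% → Panel B
Basic research: Panel B 271/337 = 80.4%, the external panel 422/463 = 91.1% → the external panel
Overall: Panel B 282/367 = 76.8%, the external panel 431/498 = 86.5% → the external panel
Neither sweeps: Panel B wins 1 of 2 groups, the external panel wins 1. The external panel wins overall but not every group — no Simpson reversal.

No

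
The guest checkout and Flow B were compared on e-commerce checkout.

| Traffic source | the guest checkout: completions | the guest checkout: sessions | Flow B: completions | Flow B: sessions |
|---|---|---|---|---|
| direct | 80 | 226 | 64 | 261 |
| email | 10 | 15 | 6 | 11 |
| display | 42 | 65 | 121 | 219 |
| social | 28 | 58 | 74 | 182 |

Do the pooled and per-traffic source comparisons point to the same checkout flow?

Direct: the guest checkout 80/226 = 35.4%, Flow B 64/261 = 24.5% → the guest checkout
Email: the guest checkout 10/15 = 66.7%, Flow B 6/11 = 54.5% → the guest checkout
Display: the guest checkout 42/65 = 64.6%, Flow B 121/219 = 55.3% → the guest checkout
Social: the guest checkout 28/58 = 48.3%, Flow B 74/182 = 40.7% → the guest checkout
Overall: the guest checkout 160/364 = 44.0%, Flow B 265/673 = 39.4% → the guest checkout
The guest checkout wins overall and in every traffic group — no reversal.

Yes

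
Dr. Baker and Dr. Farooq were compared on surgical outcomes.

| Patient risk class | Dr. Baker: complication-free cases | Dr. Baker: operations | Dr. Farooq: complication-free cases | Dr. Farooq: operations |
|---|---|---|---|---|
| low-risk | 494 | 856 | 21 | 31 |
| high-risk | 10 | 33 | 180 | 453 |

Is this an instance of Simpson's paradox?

Yes

Low-risk: Dr. Baker 494/856 = 57.7%, Dr. Farooq 21/31 = 67.7% → Dr. Farooq
High-risk: Dr. Baker 10/33 = 30.3%, Dr. Farooq 180/453 = 39.7% → Dr. Farooq
Overall: Dr. Baker 504/889 = 56.7%, Dr. Farooq 201/484 = 41.5% → Dr. Baker
Dr. Farooq wins each patient risk group but Dr. Baker wins overall — the comparison reverses. Dr. Farooq's operations skew toward high-risk, which has a lower base rate.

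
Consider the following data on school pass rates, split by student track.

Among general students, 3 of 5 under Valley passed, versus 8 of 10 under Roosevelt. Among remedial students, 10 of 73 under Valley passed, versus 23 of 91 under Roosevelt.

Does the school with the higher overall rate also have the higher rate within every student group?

General: Valley 3/5 = 60.0%, Roosevelt 8/10 = 80.0% → Roosevelt
Remedial: Valley 10/73 = 13.7%, Roosevelt 23/91 = 25.3% → Roosevelt
Overall: Valley 13/78 = 16.7%, Roosevelt 31/101 = 30.7% → Roosevelt
Roosevelt wins overall and in every student group — no reversal.

Yes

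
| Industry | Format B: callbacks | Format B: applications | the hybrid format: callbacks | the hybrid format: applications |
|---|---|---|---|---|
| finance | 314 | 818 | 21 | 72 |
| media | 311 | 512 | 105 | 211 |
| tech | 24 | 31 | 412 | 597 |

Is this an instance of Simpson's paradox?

Yes

Finance: Format B 314/818 = 38.4%, the hybrid format 21/72 = 29.2% → Format B
Media: Format B 311/512 = 60.7%, the hybrid format 105/211 = 49.8% → Format B
Tech: Format B 24/31 = 77.4%, the hybrid format 412/597 = 69.0% → Format B
Overall: Format B 649/1361 = 47.7%, the hybrid format 538/880 = 61.1% → the hybrid format
Format B wins each industry group but the hybrid format wins overall — the comparison reverses. Format B's applications skew toward finance, which has a lower base rate.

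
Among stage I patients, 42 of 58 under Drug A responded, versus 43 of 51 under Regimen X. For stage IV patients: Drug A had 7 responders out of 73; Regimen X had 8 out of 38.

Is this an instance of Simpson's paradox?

Stage I: Drug A 42/58 = 72.4%, Regimen X 43/51 = 84.3% → Regimen X
Stage IV: Drug A 7/73 = 9.6%, Regimen X 8/38 = 21.1% → Regimen X
Overall: Drug A 49/131 = 37.4%, Regimen X 51/89 = 57.3% → Regimen X
Regimen X wins overall and in every disease group — no reversal.

No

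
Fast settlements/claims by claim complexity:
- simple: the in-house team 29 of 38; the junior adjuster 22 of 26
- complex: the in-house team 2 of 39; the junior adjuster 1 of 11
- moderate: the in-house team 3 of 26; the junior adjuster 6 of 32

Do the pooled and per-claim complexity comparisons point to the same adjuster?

Yes

Simple: the in-house team 29/38 = 76.3%, the junior adjuster 22/26 = 84.6% → the junior adjuster
Complex: the in-house team 2/39 = 5.1%, the junior adjuster 1/11 = 9.1% → the junior adjuster
Moderate: the in-house team 3/26 = 11.5%, the junior adjuster 6/32 = 18.8% → the junior adjuster
Overall: the in-house team 34/103 = 33.0%, the junior adjuster 29/69 = 42.0% → the junior adjuster
The junior adjuster wins overall and in every claim group — no reversal.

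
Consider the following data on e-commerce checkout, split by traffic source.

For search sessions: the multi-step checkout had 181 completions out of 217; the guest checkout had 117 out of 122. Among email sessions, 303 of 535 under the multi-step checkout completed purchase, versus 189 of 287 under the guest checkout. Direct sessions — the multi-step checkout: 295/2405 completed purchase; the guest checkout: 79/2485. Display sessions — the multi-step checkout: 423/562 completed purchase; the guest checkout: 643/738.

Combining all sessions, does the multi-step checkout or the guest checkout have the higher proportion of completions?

Search: the multi-step checkout 181/217 = 83.4%, the guest checkout 117/122 = 95.9% → the guest checkout
Email: the multi-step checkout 303/535 = 56.6%, the guest checkout 189/287 = 65.9% → the guest checkout
Direct: the multi-step checkout 295/2405 = 12.3%, the guest checkout 79/2485 = 3.2% → the multi-step checkout
Display: the multi-step checkout 423/562 = 75.3%, the guest checkout 643/738 = 87.1% → the guest checkout
Overall: the multi-step checkout 1202/3719 = 32.3%, the guest checkout 1028/3632 = 28.3% → the multi-step checkout
(Neither sweeps every traffic group, but the multi-step checkout has the higher pooled rate.)

the multi-step checkout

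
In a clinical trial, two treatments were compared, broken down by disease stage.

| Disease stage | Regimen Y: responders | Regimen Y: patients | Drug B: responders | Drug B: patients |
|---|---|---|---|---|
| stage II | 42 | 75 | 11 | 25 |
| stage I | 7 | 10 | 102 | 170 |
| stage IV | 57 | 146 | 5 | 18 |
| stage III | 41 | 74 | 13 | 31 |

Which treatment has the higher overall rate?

Drug B

Stage II: Regimen Y 42/75 = 56.0%, Drug B 11/25 = 44.0% → Regimen Y
Stage I: Regimen Y 7/10 = 70.0%, Drug B 102/170 = 60.0% → Regimen Y
Stage IV: Regimen Y 57/146 = 39.0%, Drug B 5/18 = 27.8% → Regimen Y
Stage III: Regimen Y 41/74 = 55.4%, Drug B 13/31 = 41.9% → Regimen Y
Overall: Regimen Y 147/305 = 48.2%, Drug B 131/244 = 53.7% → Drug B
(Regimen Y wins every disease group but Drug B wins overall — Regimen Y's patients skew toward the low-rate stage IV group.)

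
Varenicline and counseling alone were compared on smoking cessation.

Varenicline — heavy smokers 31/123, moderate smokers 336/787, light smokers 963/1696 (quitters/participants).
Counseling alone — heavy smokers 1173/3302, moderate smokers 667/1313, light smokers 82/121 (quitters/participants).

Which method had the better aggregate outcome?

Heavy smokers: varenicline 31/123 = 25.2%, counseling alone 1173/3302 = 35.5% → counseling alone
Moderate smokers: varenicline 336/787 = 42.7%, counseling alone 667/1313 = 50.8% → counseling alone
Light smokers: varenicline 963/1696 = 56.8%, counseling alone 82/121 = 67.8% → counseling alone
Overall: varenicline 1330/2606 = 51.0%, counseling alone 1922/4736 = 40.6% → varenicline
(Counseling alone wins every dependence group but varenicline wins overall — counseling alone's participants skew toward the low-rate heavy smokers group.)

varenicline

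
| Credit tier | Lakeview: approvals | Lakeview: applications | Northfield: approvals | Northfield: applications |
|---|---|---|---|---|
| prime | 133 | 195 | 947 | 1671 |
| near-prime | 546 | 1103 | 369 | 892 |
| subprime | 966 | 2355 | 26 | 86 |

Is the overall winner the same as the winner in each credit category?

Prime: Lakeview 133/195 = 68.2%, Northfield 947/1671 = 56.7% → Lakeview
Near-prime: Lakeview 546/1103 = 49.5%, Northfield 369/892 = 41.4% → Lakeview
Subprime: Lakeview 966/2355 = 41.0%, Northfield 26/86 = 30.2% → Lakeview
Overall: Lakeview 1645/3653 = 45.0%, Northfield 1342/2649 = 50.7% → Northfield
Lakeview wins each credit group but Northfield wins overall — the comparison reverses. Lakeview's applications skew toward subprime, which has a lower base rate.

No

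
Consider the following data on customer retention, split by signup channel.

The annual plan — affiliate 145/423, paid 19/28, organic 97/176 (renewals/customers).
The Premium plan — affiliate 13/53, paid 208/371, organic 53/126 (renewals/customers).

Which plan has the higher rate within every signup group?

the annual plan

Affiliate: the annual plan 145/423 = 34.3%, the Premium plan 13/53 = 24.5% → the annual plan
Paid: the annual plan 19/28 = 67.9%, the Premium plan 208/371 = 56.1% → the annual plan
Organic: the annual plan 97/176 = 55.1%, the Premium plan 53/126 = 42.1% → the annual plan
The annual plan has the higher rate in all 3 groups.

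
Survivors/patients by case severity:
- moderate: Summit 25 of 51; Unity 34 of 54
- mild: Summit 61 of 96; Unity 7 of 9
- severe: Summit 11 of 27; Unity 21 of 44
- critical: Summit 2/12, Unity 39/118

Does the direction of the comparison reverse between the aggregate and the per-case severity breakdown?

Yes

Moderate: Summit 25/51 = 49.0%, Unity 34/54 = 63.0% → Unity
Mild: Summit 61/96 = 63.5%, Unity 7/9 = 77.8% → Unity
Severe: Summit 11/27 = 40.7%, Unity 21/44 = 47.7% → Unity
Critical: Summit 2/12 = 16.7%, Unity 39/118 = 33.1% → Unity
Overall: Summit 99/186 = 53.2%, Unity 101/225 = 44.9% → Summit
Unity wins each case group but Summit wins overall — the comparison reverses. Unity's patients skew toward critical, which has a lower base rate.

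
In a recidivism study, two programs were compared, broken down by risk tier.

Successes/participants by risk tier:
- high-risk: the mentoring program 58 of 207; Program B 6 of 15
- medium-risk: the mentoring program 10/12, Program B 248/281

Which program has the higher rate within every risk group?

High-risk: the mentoring program 58/207 = 28.0%, Program B 6/15 = 40.0% → Program B
Medium-risk: the mentoring program 10/12 = 83.3%, Program B 248/281 = 88.3% → Program B
Program B has the higher rate in both groups.

Program B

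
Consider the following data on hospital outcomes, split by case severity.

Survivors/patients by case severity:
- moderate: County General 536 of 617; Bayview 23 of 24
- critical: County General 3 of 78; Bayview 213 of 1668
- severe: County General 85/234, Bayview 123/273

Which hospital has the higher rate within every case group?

Moderate: County General 536/617 = 86.9%, Bayview 23/24 = 95.8% → Bayview
Critical: County General 3/78 = 3.8%, Bayview 213/1668 = 12.8% → Bayview
Severe: County General 85/234 = 36.3%, Bayview 123/273 = 45.1% → Bayview
Bayview has the higher rate in all 3 groups.

Bayview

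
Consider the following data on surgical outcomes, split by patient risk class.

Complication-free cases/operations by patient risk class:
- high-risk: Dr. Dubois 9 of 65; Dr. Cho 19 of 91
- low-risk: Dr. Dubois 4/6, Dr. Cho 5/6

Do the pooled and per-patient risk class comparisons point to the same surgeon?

Yes

High-risk: Dr. Dubois 9/65 = 13.8%, Dr. Cho 19/91 = 20.9% → Dr. Cho
Low-risk: Dr. Dubois 4/6 = 66.7%, Dr. Cho 5/6 = 83.3% → Dr. Cho
Overall: Dr. Dubois 13/71 = 18.3%, Dr. Cho 24/97 = 24.7% → Dr. Cho
Dr. Cho wins overall and in every patient risk group — no reversal.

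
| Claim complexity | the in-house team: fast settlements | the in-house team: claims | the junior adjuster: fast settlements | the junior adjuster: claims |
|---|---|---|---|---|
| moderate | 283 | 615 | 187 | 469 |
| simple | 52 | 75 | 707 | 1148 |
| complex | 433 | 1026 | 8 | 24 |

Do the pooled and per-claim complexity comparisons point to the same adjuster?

No

Moderate: the in-house team 283/615 = 46.0%, the junior adjuster 187/469 = 39.9% → the in-house team
Simple: the in-house team 52/75 = 69.3%, the junior adjuster 707/1148 = 61.6% → the in-house team
Complex: the in-house team 433/1026 = 42.2%, the junior adjuster 8/24 = 33.3% → the in-house team
Overall: the in-house team 768/1716 = 44.8%, the junior adjuster 902/1641 = 55.0% → the junior adjuster
The in-house team wins each claim group but the junior adjuster wins overall — the comparison reverses. The in-house team's claims skew toward complex, which has a lower base rate.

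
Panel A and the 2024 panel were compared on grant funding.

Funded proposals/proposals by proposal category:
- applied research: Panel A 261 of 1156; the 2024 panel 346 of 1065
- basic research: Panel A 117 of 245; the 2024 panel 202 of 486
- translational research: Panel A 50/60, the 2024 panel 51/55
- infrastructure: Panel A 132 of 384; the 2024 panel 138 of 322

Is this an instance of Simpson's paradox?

No

Applied research: Panel A 261/1156 = 22.6%, the 2024 panel 346/1065 = 32.5% → the 2024 panel
Basic research: Panel A 117/245 = 47.8%, the 2024 panel 202/486 = 41.6% → Panel A
Translational research: Panel A 50/60 = 83.3%, the 2024 panel 51/55 = 92.7% → the 2024 panel
Infrastructure: Panel A 132/384 = 34.4%, the 2024 panel 138/322 = 42.9% → the 2024 panel
Overall: Panel A 560/1845 = 30.4%, the 2024 panel 737/1928 = 38.2% → the 2024 panel
Neither sweeps: Panel A wins 1 of 4 groups, the 2024 panel wins 3. The 2024 panel wins overall but not every group — no Simpson reversal.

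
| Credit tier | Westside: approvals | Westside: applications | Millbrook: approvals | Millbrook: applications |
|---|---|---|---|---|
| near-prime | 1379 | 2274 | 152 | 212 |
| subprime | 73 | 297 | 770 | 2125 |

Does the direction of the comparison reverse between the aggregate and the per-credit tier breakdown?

Yes

Near-prime: Westside 1379/2274 = 60.6%, Millbrook 152/212 = 71.7% → Millbrook
Subprime: Westside 73/297 = 24.6%, Millbrook 770/2125 = 36.2% → Millbrook
Overall: Westside 1452/2571 = 56.5%, Millbrook 922/2337 = 39.5% → Westside
Millbrook wins each credit group but Westside wins overall — the comparison reverses. Millbrook's applications skew toward subprime, which has a lower base rate.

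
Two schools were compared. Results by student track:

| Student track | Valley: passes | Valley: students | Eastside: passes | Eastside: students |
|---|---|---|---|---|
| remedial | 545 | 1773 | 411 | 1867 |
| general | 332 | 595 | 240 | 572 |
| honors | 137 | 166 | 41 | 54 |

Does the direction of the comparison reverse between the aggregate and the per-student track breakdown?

No

Remedial: Valley 545/1773 = 30.7%, Eastside 411/1867 = 22.0% → Valley
General: Valley 332/595 = 55.8%, Eastside 240/572 = 42.0% → Valley
Honors: Valley 137/166 = 82.5%, Eastside 41/54 = 75.9% → Valley
Overall: Valley 1014/2534 = 40.0%, Eastside 692/2493 = 27.8% → Valley
Valley wins overall and in every student group — no reversal.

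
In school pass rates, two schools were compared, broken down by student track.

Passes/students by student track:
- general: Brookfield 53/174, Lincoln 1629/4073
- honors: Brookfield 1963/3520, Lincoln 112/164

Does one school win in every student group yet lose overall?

Yes

General: Brookfield 53/174 = 30.5%, Lincoln 1629/4073 = 40.0% → Lincoln
Honors: Brookfield 1963/3520 = 55.8%, Lincoln 112/164 = 68.3% → Lincoln
Overall: Brookfield 2016/3694 = 54.6%, Lincoln 1741/4237 = 41.1% → Brookfield
Lincoln wins each student group but Brookfield wins overall — the comparison reverses. Lincoln's students skew toward general, which has a lower base rate.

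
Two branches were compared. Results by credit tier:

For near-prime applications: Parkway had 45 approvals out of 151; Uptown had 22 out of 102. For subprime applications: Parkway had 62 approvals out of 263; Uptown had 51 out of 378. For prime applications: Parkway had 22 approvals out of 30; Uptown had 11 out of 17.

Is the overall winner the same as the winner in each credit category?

Yes

Near-prime: Parkway 45/151 = 29.8%, Uptown 22/102 = 21.6% → Parkway
Subprime: Parkway 62/263 = 23.6%, Uptown 51/378 = 13.5% → Parkway
Prime: Parkway 22/30 = 73.3%, Uptown 11/17 = 64.7% → Parkway
Overall: Parkway 129/444 = 29.1%, Uptown 84/497 = 16.9% → Parkway
Parkway wins overall and in every credit group — no reversal.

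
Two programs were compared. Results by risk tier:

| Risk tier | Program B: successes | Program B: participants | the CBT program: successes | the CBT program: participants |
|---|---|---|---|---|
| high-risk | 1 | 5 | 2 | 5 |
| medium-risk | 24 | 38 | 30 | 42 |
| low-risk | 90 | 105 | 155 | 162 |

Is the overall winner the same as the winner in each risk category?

Yes

High-risk: Program B 1/5 = 20.0%, the CBT program 2/5 = 40.0% → the CBT program
Medium-risk: Program B 24/38 = 63.2%, the CBT program 30/42 = 71.4% → the CBT program
Low-risk: Program B 90/105 = 85.7%, the CBT program 155/162 = 95.7% → the CBT program
Overall: Program B 115/148 = 77.7%, the CBT program 187/209 = 89.5% → the CBT program
The CBT program wins overall and in every risk group — no reversal.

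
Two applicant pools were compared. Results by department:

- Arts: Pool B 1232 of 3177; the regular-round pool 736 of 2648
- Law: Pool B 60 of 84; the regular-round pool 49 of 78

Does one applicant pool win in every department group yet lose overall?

No

Arts: Pool B 1232/3177 = 38.8%, the regular-round pool 736/2648 = 27.8% → Pool B
Law: Pool B 60/84 = 71.4%, the regular-round pool 49/78 = 62.8% → Pool B
Overall: Pool B 1292/3261 = 39.6%, the regular-round pool 785/2726 = 28.8% → Pool B
Pool B wins overall and in every department group — no reversal.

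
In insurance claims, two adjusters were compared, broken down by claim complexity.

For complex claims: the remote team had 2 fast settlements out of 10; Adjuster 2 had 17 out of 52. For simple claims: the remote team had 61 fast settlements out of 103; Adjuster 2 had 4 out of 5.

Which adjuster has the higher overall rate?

Complex: the remote team 2/10 = 20.0%, Adjuster 2 17/52 = 32.7% → Adjuster 2
Simple: the remote team 61/103 = 59.2%, Adjuster 2 4/5 = 80.0% → Adjuster 2
Overall: the remote team 63/113 = 55.8%, Adjuster 2 21/57 = 36.8% → the remote team
(Adjuster 2 wins every claim group but the remote team wins overall — Adjuster 2's claims skew toward the low-rate complex group.)

the remote team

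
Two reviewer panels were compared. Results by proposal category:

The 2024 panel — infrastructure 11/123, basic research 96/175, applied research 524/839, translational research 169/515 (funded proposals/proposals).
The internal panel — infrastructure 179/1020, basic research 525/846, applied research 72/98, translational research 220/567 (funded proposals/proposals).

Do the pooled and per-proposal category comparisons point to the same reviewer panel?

Infrastructure: the 2024 panel 11/123 = 8.9%, the internal panel 179/1020 = 17.5% → the internal panel
Basic research: the 2024 panel 96/175 = 54.9%, the internal panel 525/846 = 62.1% → the internal panel
Applied research: the 2024 panel 524/839 = 62.5%, the internal panel 72/98 = 73.5% → the internal panel
Translational research: the 2024 panel 169/515 = 32.8%, the internal panel 220/567 = 38.8% → the internal panel
Overall: the 2024 panel 800/1652 = 48.4%, the internal panel 996/2531 = 39.4% → the 2024 panel
The internal panel wins each proposal group but the 2024 panel wins overall — the comparison reverses. The internal panel's proposals skew toward infrastructure, which has a lower base rate.

No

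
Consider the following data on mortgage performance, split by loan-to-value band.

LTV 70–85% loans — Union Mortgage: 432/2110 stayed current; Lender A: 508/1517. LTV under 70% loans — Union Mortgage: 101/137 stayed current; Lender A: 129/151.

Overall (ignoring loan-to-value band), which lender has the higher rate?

LTV 70–85%: Union Mortgage 432/2110 = 20.5%, Lender A 508/1517 = 33.5% → Lender A
LTV under 70%: Union Mortgage 101/137 = 73.7%, Lender A 129/151 = 85.4% → Lender A
Overall: Union Mortgage 533/2247 = 23.7%, Lender A 637/1668 = 38.2% → Lender A

Lender A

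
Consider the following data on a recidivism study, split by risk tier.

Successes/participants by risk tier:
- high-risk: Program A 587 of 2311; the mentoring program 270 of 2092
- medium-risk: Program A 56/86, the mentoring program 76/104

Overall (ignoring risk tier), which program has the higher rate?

High-risk: Program A 587/2311 = 25.4%, the mentoring program 270/2092 = 12.9% → Program A
Medium-risk: Program A 56/86 = 65.1%, the mentoring program 76/104 = 73.1% → the mentoring program
Overall: Program A 643/2397 = 26.8%, the mentoring program 346/2196 = 15.8% → Program A
(Neither sweeps every risk group, but Program A has the higher pooled rate.)

Program A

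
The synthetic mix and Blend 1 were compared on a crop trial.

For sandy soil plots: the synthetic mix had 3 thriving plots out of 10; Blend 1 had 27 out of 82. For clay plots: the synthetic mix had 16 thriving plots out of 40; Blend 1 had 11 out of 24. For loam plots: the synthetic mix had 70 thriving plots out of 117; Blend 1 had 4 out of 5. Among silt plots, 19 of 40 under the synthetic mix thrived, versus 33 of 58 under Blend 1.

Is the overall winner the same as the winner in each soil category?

Sandy soil: the synthetic mix 3/10 = 30.0%, Blend 1 27/82 = 32.9% → Blend 1
Clay: the synthetic mix 16/40 = 40.0%, Blend 1 11/24 = 45.8% → Blend 1
Loam: the synthetic mix 70/117 = 59.8%, Blend 1 4/5 = 80.0% → Blend 1
Silt: the synthetic mix 19/40 = 47.5%, Blend 1 33/58 = 56.9% → Blend 1
Overall: the synthetic mix 108/207 = 52.2%, Blend 1 75/169 = 44.4% → the synthetic mix
Blend 1 wins each soil group but the synthetic mix wins overall — the comparison reverses. Blend 1's plots skew toward sandy soil, which has a lower base rate.

No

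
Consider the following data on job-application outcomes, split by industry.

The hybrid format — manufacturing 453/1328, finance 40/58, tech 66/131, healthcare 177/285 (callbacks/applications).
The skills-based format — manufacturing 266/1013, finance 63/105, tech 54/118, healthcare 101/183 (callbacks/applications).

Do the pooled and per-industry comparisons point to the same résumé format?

Manufacturing: the hybrid format 453/1328 = 34.1%, the skills-based format 266/1013 = 26.3% → the hybrid format
Finance: the hybrid format 40/58 = 69.0%, the skills-based format 63/105 = 60.0% → the hybrid format
Tech: the hybrid format 66/131 = 50.4%, the skills-based format 54/118 = 45.8% → the hybrid format
Healthcare: the hybrid format 177/285 = 62.1%, the skills-based format 101/183 = 55.2% → the hybrid format
Overall: the hybrid format 736/1802 = 40.8%, the skills-based format 484/1419 = 34.1% → the hybrid format
The hybrid format wins overall and in every industry group — no reversal.

Yes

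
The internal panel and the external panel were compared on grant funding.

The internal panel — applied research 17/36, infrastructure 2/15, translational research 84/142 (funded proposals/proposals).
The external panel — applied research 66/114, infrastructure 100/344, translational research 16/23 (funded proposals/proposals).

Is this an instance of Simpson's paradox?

Yes

Applied research: the internal panel 17/36 = 47.2%, the external panel 66/114 = 57.9% → the external panel
Infrastructure: the internal panel 2/15 = 13.3%, the external panel 100/344 = 29.1% → the external panel
Translational research: the internal panel 84/142 = 59.2%, the external panel 16/23 = 69.6% → the external panel
Overall: the internal panel 103/193 = 53.4%, the external panel 182/481 = 37.8% → the internal panel
The external panel wins each proposal group but the internal panel wins overall — the comparison reverses. The external panel's proposals skew toward infrastructure, which has a lower base rate.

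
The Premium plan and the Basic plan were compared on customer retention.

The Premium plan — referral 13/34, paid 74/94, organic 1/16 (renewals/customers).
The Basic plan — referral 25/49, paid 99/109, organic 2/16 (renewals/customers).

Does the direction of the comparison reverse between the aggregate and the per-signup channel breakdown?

No

Referral: the Premium plan 13/34 = 38.2%, the Basic plan 25/49 = 51.0% → the Basic plan
Paid: the Premium plan 74/94 = 78.7%, the Basic plan 99/109 = 90.8% → the Basic plan
Organic: the Premium plan 1/16 = 6.2%, the Basic plan 2/16 = 12.5% → the Basic plan
Overall: the Premium plan 88/144 = 61.1%, the Basic plan 126/174 = 72.4% → the Basic plan
The Basic plan wins overall and in every signup group — no reversal.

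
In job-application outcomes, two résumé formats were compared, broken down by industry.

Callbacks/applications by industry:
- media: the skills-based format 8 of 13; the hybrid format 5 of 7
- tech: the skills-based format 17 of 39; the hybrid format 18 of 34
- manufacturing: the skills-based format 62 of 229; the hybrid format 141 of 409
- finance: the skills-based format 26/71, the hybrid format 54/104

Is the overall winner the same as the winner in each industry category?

Yes

Media: the skills-based format 8/13 = 61.5%, the hybrid format 5/7 = 71.4% → the hybrid format
Tech: the skills-based format 17/39 = 43.6%, the hybrid format 18/34 = 52.9% → the hybrid format
Manufacturing: the skills-based format 62/229 = 27.1%, the hybrid format 141/409 = 34.5% → the hybrid format
Finance: the skills-based format 26/71 = 36.6%, the hybrid format 54/104 = 51.9% → the hybrid format
Overall: the skills-based format 113/352 = 32.1%, the hybrid format 218/554 = 39.4% → the hybrid format
The hybrid format wins overall and in every industry group — no reversal.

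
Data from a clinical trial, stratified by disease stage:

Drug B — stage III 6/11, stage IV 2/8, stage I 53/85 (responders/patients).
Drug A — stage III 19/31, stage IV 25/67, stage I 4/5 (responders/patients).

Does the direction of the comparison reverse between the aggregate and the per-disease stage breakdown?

Yes

Stage III: Drug B 6/11 = 54.5%, Drug A 19/31 = 61.3% → Drug A
Stage IV: Drug B 2/8 = 25.0%, Drug A 25/67 = 37.3% → Drug A
Stage I: Drug B 53/85 = 62.4%, Drug A 4/5 = 80.0% → Drug A
Overall: Drug B 61/104 = 58.7%, Drug A 48/103 = 46.6% → Drug B
Drug A wins each disease group but Drug B wins overall — the comparison reverses. Drug A's patients skew toward stage IV, which has a lower base rate.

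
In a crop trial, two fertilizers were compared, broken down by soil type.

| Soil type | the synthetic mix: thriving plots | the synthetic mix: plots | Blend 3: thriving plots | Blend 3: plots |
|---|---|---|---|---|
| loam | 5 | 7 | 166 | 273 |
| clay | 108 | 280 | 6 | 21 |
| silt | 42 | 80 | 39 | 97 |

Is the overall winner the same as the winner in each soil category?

No

Loam: the synthetic mix 5/7 = 71.4%, Blend 3 166/273 = 60.8% → the synthetic mix
Clay: the synthetic mix 108/280 = 38.6%, Blend 3 6/21 = 28.6% → the synthetic mix
Silt: the synthetic mix 42/80 = 52.5%, Blend 3 39/97 = 40.2% → the synthetic mix
Overall: the synthetic mix 155/367 = 42.2%, Blend 3 211/391 = 54.0% → Blend 3
The synthetic mix wins each soil group but Blend 3 wins overall — the comparison reverses. The synthetic mix's plots skew toward clay, which has a lower base rate.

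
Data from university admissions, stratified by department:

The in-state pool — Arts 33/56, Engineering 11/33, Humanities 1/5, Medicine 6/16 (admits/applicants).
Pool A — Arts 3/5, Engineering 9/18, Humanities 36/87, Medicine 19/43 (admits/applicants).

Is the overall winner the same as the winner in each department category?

No

Arts: the in-state pool 33/56 = 58.9%, Pool A 3/5 = 60.0% → Pool A
Engineering: the in-state pool 11/33 = 33.3%, Pool A 9/18 = 50.0% → Pool A
Humanities: the in-state pool 1/5 = 20.0%, Pool A 36/87 = 41.4% → Pool A
Medicine: the in-state pool 6/16 = 37.5%, Pool A 19/43 = 44.2% → Pool A
Overall: the in-state pool 51/110 = 46.4%, Pool A 67/153 = 43.8% → the in-state pool
Pool A wins each department group but the in-state pool wins overall — the comparison reverses. Pool A's applicants skew toward Humanities, which has a lower base rate.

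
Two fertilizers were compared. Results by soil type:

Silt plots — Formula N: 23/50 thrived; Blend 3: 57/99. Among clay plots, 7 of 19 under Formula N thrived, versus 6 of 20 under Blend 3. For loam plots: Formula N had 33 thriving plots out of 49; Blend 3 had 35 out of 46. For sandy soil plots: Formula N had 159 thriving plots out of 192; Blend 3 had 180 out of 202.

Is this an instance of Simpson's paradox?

No

Silt: Formula N 23/50 = 46.0%, Blend 3 57/99 = 57.6% → Blend 3
Clay: Formula N 7/19 = 36.8%, Blend 3 6/20 = 30.0% → Formula N
Loam: Formula N 33/49 = 67.3%, Blend 3 35/46 = 76.1% → Blend 3
Sandy soil: Formula N 159/192 = 82.8%, Blend 3 180/202 = 89.1% → Blend 3
Overall: Formula N 222/310 = 71.6%, Blend 3 278/367 = 75.7% → Blend 3
Neither sweeps: Formula N wins 1 of 4 groups, Blend 3 wins 3. Blend 3 wins overall but not every group — no Simpson reversal.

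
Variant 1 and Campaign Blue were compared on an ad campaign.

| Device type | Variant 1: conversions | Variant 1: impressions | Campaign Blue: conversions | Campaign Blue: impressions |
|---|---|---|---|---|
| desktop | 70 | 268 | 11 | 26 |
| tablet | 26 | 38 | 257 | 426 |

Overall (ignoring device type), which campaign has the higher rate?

Campaign Blue

Desktop: Variant 1 70/268 = 26.1%, Campaign Blue 11/26 = 42.3% → Campaign Blue
Tablet: Variant 1 26/38 = 68.4%, Campaign Blue 257/426 = 60.3% → Variant 1
Overall: Variant 1 96/306 = 31.4%, Campaign Blue 268/452 = 59.3% → Campaign Blue
(Neither sweeps every device group, but Campaign Blue has the higher pooled rate.)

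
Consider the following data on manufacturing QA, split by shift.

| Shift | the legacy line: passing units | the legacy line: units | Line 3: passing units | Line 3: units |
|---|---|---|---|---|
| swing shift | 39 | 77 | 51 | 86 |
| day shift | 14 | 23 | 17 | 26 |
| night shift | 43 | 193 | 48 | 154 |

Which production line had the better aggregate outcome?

Line 3

Swing shift: the legacy line 39/77 = 50.6%, Line 3 51/86 = 59.3% → Line 3
Day shift: the legacy line 14/23 = 60.9%, Line 3 17/26 = 65.4% → Line 3
Night shift: the legacy line 43/193 = 22.3%, Line 3 48/154 = 31.2% → Line 3
Overall: the legacy line 96/293 = 32.8%, Line 3 116/266 = 43.6% → Line 3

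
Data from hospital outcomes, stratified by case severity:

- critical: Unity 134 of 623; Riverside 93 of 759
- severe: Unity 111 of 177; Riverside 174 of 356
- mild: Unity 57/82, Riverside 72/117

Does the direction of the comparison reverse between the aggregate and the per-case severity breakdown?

Critical: Unity 134/623 = 21.5%, Riverside 93/759 = 12.3% → Unity
Severe: Unity 111/177 = 62.7%, Riverside 174/356 = 48.9% → Unity
Mild: Unity 57/82 = 69.5%, Riverside 72/117 = 61.5% → Unity
Overall: Unity 302/882 = 34.2%, Riverside 339/1232 = 27.5% → Unity
Unity wins overall and in every case group — no reversal.

No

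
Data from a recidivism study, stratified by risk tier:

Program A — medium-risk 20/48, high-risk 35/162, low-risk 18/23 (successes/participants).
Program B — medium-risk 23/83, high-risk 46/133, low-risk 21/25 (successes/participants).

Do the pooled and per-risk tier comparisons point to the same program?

Medium-risk: Program A 20/48 = 41.7%, Program B 23/83 = 27.7% → Program A
High-risk: Program A 35/162 = 21.6%, Program B 46/133 = 34.6% → Program B
Low-risk: Program A 18/23 = 78.3%, Program B 21/25 = 84.0% → Program B
Overall: Program A 73/233 = 31.3%, Program B 90/241 = 37.3% → Program B
Neither sweeps: Program A wins 1 of 3 groups, Program B wins 2. Program B wins overall but not every group — no Simpson reversal.

No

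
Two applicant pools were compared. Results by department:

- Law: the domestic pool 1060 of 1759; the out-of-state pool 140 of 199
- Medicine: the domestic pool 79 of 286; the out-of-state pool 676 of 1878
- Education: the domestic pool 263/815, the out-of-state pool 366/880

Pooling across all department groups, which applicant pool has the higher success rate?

Law: the domestic pool 1060/1759 = 60.3%, the out-of-state pool 140/199 = 70.4% → the out-of-state pool
Medicine: the domestic pool 79/286 = 27.6%, the out-of-state pool 676/1878 = 36.0% → the out-of-state pool
Education: the domestic pool 263/815 = 32.3%, the out-of-state pool 366/880 = 41.6% → the out-of-state pool
Overall: the domestic pool 1402/2860 = 49.0%, the out-of-state pool 1182/2957 = 40.0% → the domestic pool
(The out-of-state pool wins every department group but the domestic pool wins overall — the out-of-state pool's applicants skew toward the low-rate Medicine group.)

the domestic pool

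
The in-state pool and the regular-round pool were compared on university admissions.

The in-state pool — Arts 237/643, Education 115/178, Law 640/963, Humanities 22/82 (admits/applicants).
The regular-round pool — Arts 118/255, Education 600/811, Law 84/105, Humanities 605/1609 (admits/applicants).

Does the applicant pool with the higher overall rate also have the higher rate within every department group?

No

Arts: the in-state pool 237/643 = 36.9%, the regular-round pool 118/255 = 46.3% → the regular-round pool
Education: the in-state pool 115/178 = 64.6%, the regular-round pool 600/811 = 74.0% → the regular-round pool
Law: the in-state pool 640/963 = 66.5%, the regular-round pool 84/105 = 80.0% → the regular-round pool
Humanities: the in-state pool 22/82 = 26.8%, the regular-round pool 605/1609 = 37.6% → the regular-round pool
Overall: the in-state pool 1014/1866 = 54.3%, the regular-round pool 1407/2780 = 50.6% → the in-state pool
The regular-round pool wins each department group but the in-state pool wins overall — the comparison reverses. The regular-round pool's applicants skew toward Humanities, which has a lower base rate.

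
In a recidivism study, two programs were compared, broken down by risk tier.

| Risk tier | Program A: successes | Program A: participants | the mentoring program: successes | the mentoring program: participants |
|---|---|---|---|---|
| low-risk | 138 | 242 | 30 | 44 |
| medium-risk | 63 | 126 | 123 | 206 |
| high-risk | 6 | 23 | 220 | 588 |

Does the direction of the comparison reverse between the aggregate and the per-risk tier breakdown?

Low-risk: Program A 138/242 = 57.0%, the mentoring program 30/44 = 68.2% → the mentoring program
Medium-risk: Program A 63/126 = 50.0%, the mentoring program 123/206 = 59.7% → the mentoring program
High-risk: Program A 6/23 = 26.1%, the mentoring program 220/588 = 37.4% → the mentoring program
Overall: Program A 207/391 = 52.9%, the mentoring program 373/838 = 44.5% → Program A
The mentoring program wins each risk group but Program A wins overall — the comparison reverses. The mentoring program's participants skew toward high-risk, which has a lower base rate.

Yes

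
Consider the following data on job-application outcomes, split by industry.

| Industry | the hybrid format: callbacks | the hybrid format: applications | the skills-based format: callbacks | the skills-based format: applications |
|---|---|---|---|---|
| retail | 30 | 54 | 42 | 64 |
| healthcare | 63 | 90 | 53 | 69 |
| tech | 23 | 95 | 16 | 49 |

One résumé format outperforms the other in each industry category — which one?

Retail: the hybrid format 30/54 = 55.6%, the skills-based format 42/64 = 65.6% → the skills-based format
Healthcare: the hybrid format 63/90 = 70.0%, the skills-based format 53/69 = 76.8% → the skills-based format
Tech: the hybrid format 23/95 = 24.2%, the skills-based format 16/49 = 32.7% → the skills-based format
The skills-based format has the higher rate in all 3 groups.

the skills-based format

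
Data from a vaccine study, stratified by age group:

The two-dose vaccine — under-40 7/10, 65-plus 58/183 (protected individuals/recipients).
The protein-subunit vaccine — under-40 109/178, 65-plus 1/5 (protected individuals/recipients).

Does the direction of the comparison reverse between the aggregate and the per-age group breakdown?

Yes

Under-40: the two-dose vaccine 7/10 = 70.0%, the protein-subunit vaccine 109/178 = 61.2% → the two-dose vaccine
65-plus: the two-dose vaccine 58/183 = 31.7%, the protein-subunit vaccine 1/5 = 20.0% → the two-dose vaccine
Overall: the two-dose vaccine 65/193 = 33.7%, the protein-subunit vaccine 110/183 = 60.1% → the protein-subunit vaccine
The two-dose vaccine wins each age group but the protein-subunit vaccine wins overall — the comparison reverses. The two-dose vaccine's recipients skew toward 65-plus, which has a lower base rate.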